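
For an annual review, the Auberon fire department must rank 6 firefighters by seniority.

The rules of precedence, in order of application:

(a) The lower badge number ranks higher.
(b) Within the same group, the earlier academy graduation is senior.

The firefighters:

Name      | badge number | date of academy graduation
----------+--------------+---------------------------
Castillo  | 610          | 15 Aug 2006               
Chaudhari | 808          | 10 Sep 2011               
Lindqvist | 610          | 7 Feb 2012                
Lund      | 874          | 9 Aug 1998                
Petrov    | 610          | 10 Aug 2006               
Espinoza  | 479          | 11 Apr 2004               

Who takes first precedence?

By badge number (lower first): Espinoza (479); then Petrov, Castillo and Lindqvist (each 610); then Chaudhari (808); then Lund (874).
Among Petrov, Castillo and Lindqvist, by date of academy graduation (earlier first): Petrov (10 Aug 2006) before Castillo (15 Aug 2006) before Lindqvist (7 Feb 2012).
Order: Espinoza, Petrov, Castillo, Lindqvist, Chaudhari, Lund.

Espinoza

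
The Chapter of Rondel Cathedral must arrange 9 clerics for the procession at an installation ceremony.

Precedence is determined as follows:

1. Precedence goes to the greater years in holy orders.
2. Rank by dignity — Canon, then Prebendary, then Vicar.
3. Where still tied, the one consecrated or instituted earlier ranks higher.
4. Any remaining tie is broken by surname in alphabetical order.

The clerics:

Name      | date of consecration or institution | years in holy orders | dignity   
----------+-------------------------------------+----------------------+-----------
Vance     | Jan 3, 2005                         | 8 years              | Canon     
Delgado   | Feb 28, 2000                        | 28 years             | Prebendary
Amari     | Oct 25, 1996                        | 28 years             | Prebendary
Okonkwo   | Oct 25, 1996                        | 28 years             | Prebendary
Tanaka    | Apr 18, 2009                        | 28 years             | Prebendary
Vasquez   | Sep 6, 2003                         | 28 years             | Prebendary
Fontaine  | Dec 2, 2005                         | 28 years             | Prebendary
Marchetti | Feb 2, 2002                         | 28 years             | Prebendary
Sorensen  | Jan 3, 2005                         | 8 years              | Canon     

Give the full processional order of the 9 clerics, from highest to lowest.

Amari, Okonkwo, Delgado, Marchetti, Vasquez, Fontaine, Tanaka, Sorensen, Vance

By years in holy orders (higher first): Amari, Okonkwo, Delgado, Marchetti, Vasquez, Fontaine and Tanaka (each 28 years); then Sorensen and Vance (both 8 years).
Amari, Okonkwo, Delgado, Marchetti, Vasquez, Fontaine and Tanaka are each Prebendary, so the next rule applies.
Among Amari, Okonkwo, Delgado, Marchetti, Vasquez, Fontaine and Tanaka, by date of consecration or institution (earlier first): Amari and Okonkwo (Oct 25, 1996) before Delgado (Feb 28, 2000) before Marchetti (Feb 2, 2002) before Vasquez (Sep 6, 2003) before Fontaine (Dec 2, 2005) before Tanaka (Apr 18, 2009).
Among Amari and Okonkwo, alphabetically by surname: Amari before Okonkwo.
Sorensen and Vance are each Canon, so the next rule applies.
Sorensen and Vance both have date of consecration or institution Jan 3, 2005, so the next rule applies.
Among Sorensen and Vance, alphabetically by surname: Sorensen before Vance.
Full order: Amari, Okonkwo, Delgado, Marchetti, Vasquez, Fontaine, Tanaka, Sorensen, Vance.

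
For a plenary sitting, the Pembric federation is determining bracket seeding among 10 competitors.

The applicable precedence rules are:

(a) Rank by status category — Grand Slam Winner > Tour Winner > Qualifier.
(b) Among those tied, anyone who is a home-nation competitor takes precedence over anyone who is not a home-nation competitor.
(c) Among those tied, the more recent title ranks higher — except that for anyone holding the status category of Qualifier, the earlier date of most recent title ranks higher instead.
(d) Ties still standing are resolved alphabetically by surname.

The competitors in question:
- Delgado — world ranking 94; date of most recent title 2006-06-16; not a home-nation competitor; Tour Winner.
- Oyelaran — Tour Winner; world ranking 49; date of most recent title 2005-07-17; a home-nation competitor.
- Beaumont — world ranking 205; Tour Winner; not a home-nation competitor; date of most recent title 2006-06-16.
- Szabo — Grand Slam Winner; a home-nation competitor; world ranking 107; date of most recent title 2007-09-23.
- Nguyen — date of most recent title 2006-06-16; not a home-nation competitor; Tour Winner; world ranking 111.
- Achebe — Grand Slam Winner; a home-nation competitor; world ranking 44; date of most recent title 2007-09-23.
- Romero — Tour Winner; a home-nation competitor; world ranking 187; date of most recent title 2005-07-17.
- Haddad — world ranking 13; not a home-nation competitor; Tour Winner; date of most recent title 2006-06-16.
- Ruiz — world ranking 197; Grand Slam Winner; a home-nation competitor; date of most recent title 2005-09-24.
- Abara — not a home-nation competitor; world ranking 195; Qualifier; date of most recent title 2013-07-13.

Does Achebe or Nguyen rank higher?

By status category: Achebe, Szabo and Ruiz (Grand Slam Winner); then Oyelaran, Romero, Beaumont, Delgado, Haddad and Nguyen (Tour Winner); then Abara (Qualifier).
Achebe, Szabo and Ruiz are each a home-nation competitor, so the next rule applies.
Among Achebe, Szabo and Ruiz, by date of most recent title (later first): Achebe and Szabo (2007-09-23) before Ruiz (2005-09-24).
Among Achebe and Szabo, alphabetically by surname: Achebe before Szabo.
Among Oyelaran, Romero, Beaumont, Delgado, Haddad and Nguyen, a home-nation competitor before not a home-nation competitor: Oyelaran and Romero (a home-nation competitor) before Beaumont, Delgado, Haddad and Nguyen (not a home-nation competitor).
Oyelaran and Romero both have date of most recent title 2005-07-17, so the next rule applies.
Among Oyelaran and Romero, alphabetically by surname: Oyelaran before Romero.
Beaumont, Delgado, Haddad and Nguyen all have date of most recent title 2006-06-16, so the next rule applies.
Among Beaumont, Delgado, Haddad and Nguyen, alphabetically by surname: Beaumont before Delgado before Haddad before Nguyen.
So Achebe takes precedence.

Achebe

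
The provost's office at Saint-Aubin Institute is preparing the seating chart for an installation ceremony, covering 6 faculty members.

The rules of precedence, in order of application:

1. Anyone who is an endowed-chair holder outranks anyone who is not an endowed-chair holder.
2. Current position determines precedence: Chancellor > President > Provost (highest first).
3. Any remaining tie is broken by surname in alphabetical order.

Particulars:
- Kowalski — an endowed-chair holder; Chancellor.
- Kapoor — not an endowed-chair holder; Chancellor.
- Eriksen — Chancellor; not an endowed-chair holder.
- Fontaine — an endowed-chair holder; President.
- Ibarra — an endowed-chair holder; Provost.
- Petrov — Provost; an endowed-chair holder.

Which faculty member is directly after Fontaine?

By the first rule: Kowalski, Fontaine, Ibarra and Petrov (each an endowed-chair holder); then Eriksen and Kapoor (both not an endowed-chair holder).
Among Kowalski, Fontaine, Ibarra and Petrov, by current position: Kowalski (Chancellor) before Fontaine (President) before Ibarra and Petrov (Provost).
Among Ibarra and Petrov, alphabetically by surname: Ibarra before Petrov.
Eriksen and Kapoor are each Chancellor, so the next rule applies.
Among Eriksen and Kapoor, alphabetically by surname: Eriksen before Kapoor.
Order: Kowalski, Fontaine, Ibarra, Petrov, Eriksen, Kapoor.

Ibarra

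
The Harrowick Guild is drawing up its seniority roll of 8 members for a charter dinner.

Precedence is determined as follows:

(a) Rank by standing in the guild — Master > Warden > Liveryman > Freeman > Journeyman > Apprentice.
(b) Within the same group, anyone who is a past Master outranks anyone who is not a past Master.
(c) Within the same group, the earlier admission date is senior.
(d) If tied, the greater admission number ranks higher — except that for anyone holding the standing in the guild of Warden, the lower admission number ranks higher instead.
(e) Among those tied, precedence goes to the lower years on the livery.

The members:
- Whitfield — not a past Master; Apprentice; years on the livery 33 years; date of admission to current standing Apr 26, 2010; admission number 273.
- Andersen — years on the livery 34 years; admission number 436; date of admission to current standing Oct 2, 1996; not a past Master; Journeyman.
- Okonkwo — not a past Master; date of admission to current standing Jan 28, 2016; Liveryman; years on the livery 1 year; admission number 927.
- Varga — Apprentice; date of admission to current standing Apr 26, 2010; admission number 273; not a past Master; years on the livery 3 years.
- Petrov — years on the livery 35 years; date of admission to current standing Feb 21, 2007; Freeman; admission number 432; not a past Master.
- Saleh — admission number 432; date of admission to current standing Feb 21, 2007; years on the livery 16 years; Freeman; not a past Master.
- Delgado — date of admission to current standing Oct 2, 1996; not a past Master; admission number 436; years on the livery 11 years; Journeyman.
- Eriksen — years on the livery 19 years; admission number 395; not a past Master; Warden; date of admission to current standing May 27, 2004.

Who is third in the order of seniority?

Saleh

By standing in the guild: Eriksen (Warden); then Okonkwo (Liveryman); then Saleh and Petrov (Freeman); then Delgado and Andersen (Journeyman); then Varga and Whitfield (Apprentice).
Saleh and Petrov are each not a past Master, so the next rule applies.
Saleh and Petrov both have date of admission to current standing Feb 21, 2007, so the next rule applies.
Saleh and Petrov both have admission number 432, so the next rule applies.
Among Saleh and Petrov, by years on the livery (lower first): Saleh (16 years) before Petrov (35 years).
Delgado and Andersen are each not a past Master, so the next rule applies.
Delgado and Andersen both have date of admission to current standing Oct 2, 1996, so the next rule applies.
Delgado and Andersen both have admission number 436, so the next rule applies.
Among Delgado and Andersen, by years on the livery (lower first): Delgado (11 years) before Andersen (34 years).
Varga and Whitfield are each not a past Master, so the next rule applies.
Varga and Whitfield both have date of admission to current standing Apr 26, 2010, so the next rule applies.
Varga and Whitfield both have admission number 273, so the next rule applies.
Among Varga and Whitfield, by years on the livery (lower first): Varga (3 years) before Whitfield (33 years).
Order: Eriksen, Okonkwo, Saleh, Petrov, Delgado, Andersen, Varga, Whitfield.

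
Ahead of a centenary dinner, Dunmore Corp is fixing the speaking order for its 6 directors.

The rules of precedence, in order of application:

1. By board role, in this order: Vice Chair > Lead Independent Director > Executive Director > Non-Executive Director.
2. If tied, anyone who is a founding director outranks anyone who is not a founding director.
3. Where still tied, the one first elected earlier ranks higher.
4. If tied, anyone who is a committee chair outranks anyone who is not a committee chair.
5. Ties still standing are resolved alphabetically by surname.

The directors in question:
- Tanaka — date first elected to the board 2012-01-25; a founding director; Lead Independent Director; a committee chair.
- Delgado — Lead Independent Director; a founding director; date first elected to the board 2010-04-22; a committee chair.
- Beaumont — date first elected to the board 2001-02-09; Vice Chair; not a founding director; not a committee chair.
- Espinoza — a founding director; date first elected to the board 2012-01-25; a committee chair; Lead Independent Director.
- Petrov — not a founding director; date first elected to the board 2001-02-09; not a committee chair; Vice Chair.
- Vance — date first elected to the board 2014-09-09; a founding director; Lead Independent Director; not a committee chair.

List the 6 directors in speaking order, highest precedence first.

By board role: Beaumont and Petrov (Vice Chair); then Delgado, Espinoza, Tanaka and Vance (Lead Independent Director).
Beaumont and Petrov are each not a founding director, so the next rule applies.
Beaumont and Petrov both have date first elected to the board 2001-02-09, so the next rule applies.
Beaumont and Petrov are each not a committee chair, so the next rule applies.
Among Beaumont and Petrov, alphabetically by surname: Beaumont before Petrov.
Delgado, Espinoza, Tanaka and Vance are each a founding director, so the next rule applies.
Among Delgado, Espinoza, Tanaka and Vance, by date first elected to the board (earlier first): Delgado (2010-04-22) before Espinoza and Tanaka (2012-01-25) before Vance (2014-09-09).
Espinoza and Tanaka are each a committee chair, so the next rule applies.
Among Espinoza and Tanaka, alphabetically by surname: Espinoza before Tanaka.
Full order: Beaumont, Petrov, Delgado, Espinoza, Tanaka, Vance.

Beaumont, Petrov, Delgado, Espinoza, Tanaka, Vance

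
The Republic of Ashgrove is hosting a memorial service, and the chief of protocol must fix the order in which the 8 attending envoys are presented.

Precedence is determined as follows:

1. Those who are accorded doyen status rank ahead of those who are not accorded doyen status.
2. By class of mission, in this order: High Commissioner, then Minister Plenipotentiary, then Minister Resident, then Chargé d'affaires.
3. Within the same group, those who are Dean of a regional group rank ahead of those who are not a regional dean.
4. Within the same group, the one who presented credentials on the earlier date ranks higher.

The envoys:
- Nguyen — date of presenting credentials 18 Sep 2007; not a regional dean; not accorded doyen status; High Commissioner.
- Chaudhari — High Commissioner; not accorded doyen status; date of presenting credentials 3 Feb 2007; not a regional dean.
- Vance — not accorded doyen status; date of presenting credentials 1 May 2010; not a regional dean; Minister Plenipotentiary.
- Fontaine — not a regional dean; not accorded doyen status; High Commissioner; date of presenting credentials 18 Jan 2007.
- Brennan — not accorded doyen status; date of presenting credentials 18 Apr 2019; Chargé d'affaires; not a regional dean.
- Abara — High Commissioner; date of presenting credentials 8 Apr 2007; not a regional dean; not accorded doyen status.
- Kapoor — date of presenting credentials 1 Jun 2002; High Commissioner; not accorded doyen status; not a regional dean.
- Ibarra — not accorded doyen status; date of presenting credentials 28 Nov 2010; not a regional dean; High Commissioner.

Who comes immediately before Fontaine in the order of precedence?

By the first rule: Kapoor, Fontaine, Chaudhari, Abara, Nguyen, Ibarra, Vance and Brennan (each not accorded doyen status).
Among Kapoor, Fontaine, Chaudhari, Abara, Nguyen, Ibarra, Vance and Brennan, by class of mission: Kapoor, Fontaine, Chaudhari, Abara, Nguyen and Ibarra (High Commissioner) before Vance (Minister Plenipotentiary) before Brennan (Chargé d'affaires).
Kapoor, Fontaine, Chaudhari, Abara, Nguyen and Ibarra are each not a regional dean, so the next rule applies.
Among Kapoor, Fontaine, Chaudhari, Abara, Nguyen and Ibarra, by date of presenting credentials (earlier first): Kapoor (1 Jun 2002) before Fontaine (18 Jan 2007) before Chaudhari (3 Feb 2007) before Abara (8 Apr 2007) before Nguyen (18 Sep 2007) before Ibarra (28 Nov 2010).
Order: Kapoor, Fontaine, Chaudhari, Abara, Nguyen, Ibarra, Vance, Brennan.

Kapoor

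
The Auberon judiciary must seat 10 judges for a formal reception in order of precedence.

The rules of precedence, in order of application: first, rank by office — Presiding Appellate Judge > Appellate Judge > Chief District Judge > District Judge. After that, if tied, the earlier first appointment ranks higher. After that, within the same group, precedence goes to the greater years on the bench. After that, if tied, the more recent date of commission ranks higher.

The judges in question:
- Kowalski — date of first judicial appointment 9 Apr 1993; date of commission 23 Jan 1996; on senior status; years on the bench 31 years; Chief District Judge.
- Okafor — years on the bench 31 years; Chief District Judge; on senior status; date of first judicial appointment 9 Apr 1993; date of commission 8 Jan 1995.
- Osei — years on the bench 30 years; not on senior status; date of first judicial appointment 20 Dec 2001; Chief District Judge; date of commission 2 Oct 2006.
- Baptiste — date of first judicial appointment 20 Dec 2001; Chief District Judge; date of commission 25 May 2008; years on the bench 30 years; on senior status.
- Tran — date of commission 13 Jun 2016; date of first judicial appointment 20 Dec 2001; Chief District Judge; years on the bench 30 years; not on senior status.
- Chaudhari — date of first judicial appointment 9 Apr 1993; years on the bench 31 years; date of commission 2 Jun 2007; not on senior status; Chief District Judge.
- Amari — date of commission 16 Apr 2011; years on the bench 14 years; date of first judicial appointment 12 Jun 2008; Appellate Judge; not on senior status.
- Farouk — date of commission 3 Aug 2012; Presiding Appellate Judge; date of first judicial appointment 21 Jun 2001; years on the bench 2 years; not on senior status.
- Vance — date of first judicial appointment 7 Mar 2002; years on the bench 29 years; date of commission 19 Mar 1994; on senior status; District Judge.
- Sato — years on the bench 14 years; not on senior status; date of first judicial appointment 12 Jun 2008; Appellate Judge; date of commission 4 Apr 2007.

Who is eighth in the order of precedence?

Baptiste

By office: Farouk (Presiding Appellate Judge); then Amari and Sato (Appellate Judge); then Chaudhari, Kowalski, Okafor, Tran, Baptiste and Osei (Chief District Judge); then Vance (District Judge).
Amari and Sato both have date of first judicial appointment 12 Jun 2008, so the next rule applies.
Amari and Sato both have years on the bench 14 years, so the next rule applies.
Among Amari and Sato, by date of commission (later first): Amari (16 Apr 2011) before Sato (4 Apr 2007).
Among Chaudhari, Kowalski, Okafor, Tran, Baptiste and Osei, by date of first judicial appointment (earlier first): Chaudhari, Kowalski and Okafor (9 Apr 1993) before Tran, Baptiste and Osei (20 Dec 2001).
Chaudhari, Kowalski and Okafor all have years on the bench 31 years, so the next rule applies.
Among Chaudhari, Kowalski and Okafor, by date of commission (later first): Chaudhari (2 Jun 2007) before Kowalski (23 Jan 1996) before Okafor (8 Jan 1995).
Tran, Baptiste and Osei all have years on the bench 30 years, so the next rule applies.
Among Tran, Baptiste and Osei, by date of commission (later first): Tran (13 Jun 2016) before Baptiste (25 May 2008) before Osei (2 Oct 2006).
Order: Farouk, Amari, Sato, Chaudhari, Kowalski, Okafor, Tran, Baptiste, Osei, Vance.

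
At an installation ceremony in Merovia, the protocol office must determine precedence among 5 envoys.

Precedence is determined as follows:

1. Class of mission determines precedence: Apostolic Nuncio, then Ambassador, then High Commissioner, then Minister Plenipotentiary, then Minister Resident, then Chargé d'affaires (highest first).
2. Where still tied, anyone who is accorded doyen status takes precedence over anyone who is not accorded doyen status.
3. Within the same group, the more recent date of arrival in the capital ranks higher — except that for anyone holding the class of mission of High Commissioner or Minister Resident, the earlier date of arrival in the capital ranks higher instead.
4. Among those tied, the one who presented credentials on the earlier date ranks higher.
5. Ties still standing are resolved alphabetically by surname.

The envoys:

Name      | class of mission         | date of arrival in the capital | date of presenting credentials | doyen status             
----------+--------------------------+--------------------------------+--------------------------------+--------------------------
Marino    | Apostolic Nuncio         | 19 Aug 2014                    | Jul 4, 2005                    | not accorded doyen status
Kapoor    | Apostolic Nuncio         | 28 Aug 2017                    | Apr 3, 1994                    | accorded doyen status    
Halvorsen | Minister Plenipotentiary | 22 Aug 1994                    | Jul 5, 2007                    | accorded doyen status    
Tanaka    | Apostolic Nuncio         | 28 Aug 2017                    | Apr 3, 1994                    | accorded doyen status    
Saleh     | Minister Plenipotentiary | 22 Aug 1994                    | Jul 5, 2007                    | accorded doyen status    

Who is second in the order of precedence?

By class of mission: Kapoor, Tanaka and Marino (Apostolic Nuncio); then Halvorsen and Saleh (Minister Plenipotentiary).
Among Kapoor, Tanaka and Marino, accorded doyen status before not accorded doyen status: Kapoor and Tanaka (accorded doyen status) before Marino (not accorded doyen status).
Kapoor and Tanaka both have date of arrival in the capital 28 Aug 2017, so the next rule applies.
Kapoor and Tanaka both have date of presenting credentials Apr 3, 1994, so the next rule applies.
Among Kapoor and Tanaka, alphabetically by surname: Kapoor before Tanaka.
Halvorsen and Saleh are each accorded doyen status, so the next rule applies.
Halvorsen and Saleh both have date of arrival in the capital 22 Aug 1994, so the next rule applies.
Halvorsen and Saleh both have date of presenting credentials Jul 5, 2007, so the next rule applies.
Among Halvorsen and Saleh, alphabetically by surname: Halvorsen before Saleh.
Order: Kapoor, Tanaka, Marino, Halvorsen, Saleh.

Tanaka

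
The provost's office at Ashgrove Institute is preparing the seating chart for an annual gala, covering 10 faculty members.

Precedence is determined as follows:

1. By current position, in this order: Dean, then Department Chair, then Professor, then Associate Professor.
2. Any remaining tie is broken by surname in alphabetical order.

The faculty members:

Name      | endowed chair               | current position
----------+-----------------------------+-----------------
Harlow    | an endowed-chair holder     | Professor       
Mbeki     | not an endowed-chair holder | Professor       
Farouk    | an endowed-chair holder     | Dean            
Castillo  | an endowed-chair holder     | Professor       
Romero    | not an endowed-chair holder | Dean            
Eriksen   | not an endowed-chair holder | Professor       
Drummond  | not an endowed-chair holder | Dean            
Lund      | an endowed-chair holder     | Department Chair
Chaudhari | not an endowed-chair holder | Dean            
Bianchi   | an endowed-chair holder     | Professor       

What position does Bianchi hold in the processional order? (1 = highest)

By current position: Chaudhari, Drummond, Farouk and Romero (Dean); then Lund (Department Chair); then Bianchi, Castillo, Eriksen, Harlow and Mbeki (Professor).
Among Chaudhari, Drummond, Farouk and Romero, alphabetically by surname: Chaudhari before Drummond before Farouk before Romero.
Among Bianchi, Castillo, Eriksen, Harlow and Mbeki, alphabetically by surname: Bianchi before Castillo before Eriksen before Harlow before Mbeki.
Order: Chaudhari, Drummond, Farouk, Romero, Lund, Bianchi, Castillo, Eriksen, Harlow, Mbeki. So position 6.

6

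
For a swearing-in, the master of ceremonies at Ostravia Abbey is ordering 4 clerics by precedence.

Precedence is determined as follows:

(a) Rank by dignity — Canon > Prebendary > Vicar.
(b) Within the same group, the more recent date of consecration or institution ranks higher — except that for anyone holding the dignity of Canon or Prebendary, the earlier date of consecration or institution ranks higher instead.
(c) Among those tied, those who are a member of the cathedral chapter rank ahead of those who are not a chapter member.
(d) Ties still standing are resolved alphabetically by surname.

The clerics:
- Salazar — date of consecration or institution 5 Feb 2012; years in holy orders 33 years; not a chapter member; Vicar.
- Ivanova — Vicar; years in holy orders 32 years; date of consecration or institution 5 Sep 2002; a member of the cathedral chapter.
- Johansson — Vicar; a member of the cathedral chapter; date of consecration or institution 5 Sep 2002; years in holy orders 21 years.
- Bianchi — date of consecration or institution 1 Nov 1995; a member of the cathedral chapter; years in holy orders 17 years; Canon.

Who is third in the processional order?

By dignity: Bianchi (Canon); then Salazar, Ivanova and Johansson (Vicar).
Among Salazar, Ivanova and Johansson, by date of consecration or institution (later first): Salazar (5 Feb 2012) before Ivanova and Johansson (5 Sep 2002).
Ivanova and Johansson are each a member of the cathedral chapter, so the next rule applies.
Among Ivanova and Johansson, alphabetically by surname: Ivanova before Johansson.
Order: Bianchi, Salazar, Ivanova, Johansson.

Ivanova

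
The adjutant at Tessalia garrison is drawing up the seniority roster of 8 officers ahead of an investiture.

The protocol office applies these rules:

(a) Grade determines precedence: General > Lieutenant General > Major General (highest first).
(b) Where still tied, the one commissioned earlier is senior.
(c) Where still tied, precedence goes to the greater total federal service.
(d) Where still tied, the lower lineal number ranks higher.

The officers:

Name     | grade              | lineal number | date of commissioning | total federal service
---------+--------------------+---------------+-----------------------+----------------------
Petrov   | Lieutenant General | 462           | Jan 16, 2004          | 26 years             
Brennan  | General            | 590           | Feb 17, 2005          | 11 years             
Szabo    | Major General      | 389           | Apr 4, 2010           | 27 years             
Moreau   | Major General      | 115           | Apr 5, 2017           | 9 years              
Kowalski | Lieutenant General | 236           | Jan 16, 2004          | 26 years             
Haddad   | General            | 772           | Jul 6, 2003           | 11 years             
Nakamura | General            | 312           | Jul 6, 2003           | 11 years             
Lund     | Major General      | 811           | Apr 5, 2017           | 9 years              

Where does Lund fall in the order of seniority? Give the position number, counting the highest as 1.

8

By grade: Nakamura, Haddad and Brennan (General); then Kowalski and Petrov (Lieutenant General); then Szabo, Moreau and Lund (Major General).
Among Nakamura, Haddad and Brennan, by date of commissioning (earlier first): Nakamura and Haddad (Jul 6, 2003) before Brennan (Feb 17, 2005).
Nakamura and Haddad both have total federal service 11 years, so the next rule applies.
Among Nakamura and Haddad, by lineal number (lower first): Nakamura (312) before Haddad (772).
Kowalski and Petrov both have date of commissioning Jan 16, 2004, so the next rule applies.
Kowalski and Petrov both have total federal service 26 years, so the next rule applies.
Among Kowalski and Petrov, by lineal number (lower first): Kowalski (236) before Petrov (462).
Among Szabo, Moreau and Lund, by date of commissioning (earlier first): Szabo (Apr 4, 2010) before Moreau and Lund (Apr 5, 2017).
Moreau and Lund both have total federal service 9 years, so the next rule applies.
Among Moreau and Lund, by lineal number (lower first): Moreau (115) before Lund (811).
Order: Nakamura, Haddad, Brennan, Kowalski, Petrov, Szabo, Moreau, Lund. So position 8.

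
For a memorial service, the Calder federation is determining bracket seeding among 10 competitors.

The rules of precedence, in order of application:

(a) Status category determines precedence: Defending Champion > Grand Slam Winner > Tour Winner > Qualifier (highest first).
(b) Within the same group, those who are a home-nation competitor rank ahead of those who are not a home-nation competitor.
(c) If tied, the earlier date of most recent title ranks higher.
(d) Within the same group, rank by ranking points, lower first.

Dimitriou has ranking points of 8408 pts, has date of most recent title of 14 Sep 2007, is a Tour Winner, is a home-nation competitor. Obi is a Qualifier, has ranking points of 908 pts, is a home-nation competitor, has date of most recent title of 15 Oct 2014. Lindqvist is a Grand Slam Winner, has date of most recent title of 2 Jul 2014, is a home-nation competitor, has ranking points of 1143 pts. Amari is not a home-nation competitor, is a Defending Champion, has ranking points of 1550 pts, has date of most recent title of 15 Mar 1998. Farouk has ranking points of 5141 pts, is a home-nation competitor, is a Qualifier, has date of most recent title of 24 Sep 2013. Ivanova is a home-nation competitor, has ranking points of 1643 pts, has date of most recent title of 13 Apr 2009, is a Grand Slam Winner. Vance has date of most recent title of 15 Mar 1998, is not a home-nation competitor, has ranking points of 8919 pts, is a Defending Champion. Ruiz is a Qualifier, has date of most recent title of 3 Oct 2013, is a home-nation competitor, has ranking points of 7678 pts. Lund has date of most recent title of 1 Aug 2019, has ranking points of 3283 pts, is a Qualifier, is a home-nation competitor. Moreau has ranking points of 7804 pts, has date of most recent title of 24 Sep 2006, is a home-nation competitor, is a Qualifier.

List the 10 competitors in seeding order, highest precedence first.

Amari, Vance, Ivanova, Lindqvist, Dimitriou, Moreau, Farouk, Ruiz, Obi, Lund

By status category: Amari and Vance (Defending Champion); then Ivanova and Lindqvist (Grand Slam Winner); then Dimitriou (Tour Winner); then Moreau, Farouk, Ruiz, Obi and Lund (Qualifier).
Amari and Vance are each not a home-nation competitor, so the next rule applies.
Amari and Vance both have date of most recent title 15 Mar 1998, so the next rule applies.
Among Amari and Vance, by ranking points (lower first): Amari (1550 pts) before Vance (8919 pts).
Ivanova and Lindqvist are each a home-nation competitor, so the next rule applies.
Among Ivanova and Lindqvist, by date of most recent title (earlier first): Ivanova (13 Apr 2009) before Lindqvist (2 Jul 2014).
Moreau, Farouk, Ruiz, Obi and Lund are each a home-nation competitor, so the next rule applies.
Among Moreau, Farouk, Ruiz, Obi and Lund, by date of most recent title (earlier first): Moreau (24 Sep 2006) before Farouk (24 Sep 2013) before Ruiz (3 Oct 2013) before Obi (15 Oct 2014) before Lund (1 Aug 2019).
Full order: Amari, Vance, Ivanova, Lindqvist, Dimitriou, Moreau, Farouk, Ruiz, Obi, Lund.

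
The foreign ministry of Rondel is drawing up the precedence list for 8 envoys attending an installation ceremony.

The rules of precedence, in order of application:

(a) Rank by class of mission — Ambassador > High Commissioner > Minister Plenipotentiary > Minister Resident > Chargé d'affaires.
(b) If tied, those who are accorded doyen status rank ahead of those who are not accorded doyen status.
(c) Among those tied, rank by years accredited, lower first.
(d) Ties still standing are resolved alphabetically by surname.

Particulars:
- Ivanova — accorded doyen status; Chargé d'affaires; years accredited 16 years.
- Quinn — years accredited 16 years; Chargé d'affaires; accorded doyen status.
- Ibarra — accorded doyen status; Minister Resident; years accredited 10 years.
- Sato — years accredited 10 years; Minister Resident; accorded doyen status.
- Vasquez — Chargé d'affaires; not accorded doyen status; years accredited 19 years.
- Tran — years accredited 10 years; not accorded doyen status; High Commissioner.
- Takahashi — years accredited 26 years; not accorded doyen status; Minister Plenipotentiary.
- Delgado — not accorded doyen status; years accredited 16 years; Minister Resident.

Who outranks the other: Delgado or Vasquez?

Delgado

By class of mission: Tran (High Commissioner); then Takahashi (Minister Plenipotentiary); then Ibarra, Sato and Delgado (Minister Resident); then Ivanova, Quinn and Vasquez (Chargé d'affaires).
Among Ibarra, Sato and Delgado, accorded doyen status before not accorded doyen status: Ibarra and Sato (accorded doyen status) before Delgado (not accorded doyen status).
Ibarra and Sato both have years accredited 10 years, so the next rule applies.
Among Ibarra and Sato, alphabetically by surname: Ibarra before Sato.
Among Ivanova, Quinn and Vasquez, accorded doyen status before not accorded doyen status: Ivanova and Quinn (accorded doyen status) before Vasquez (not accorded doyen status).
Ivanova and Quinn both have years accredited 16 years, so the next rule applies.
Among Ivanova and Quinn, alphabetically by surname: Ivanova before Quinn.
So Delgado takes precedence.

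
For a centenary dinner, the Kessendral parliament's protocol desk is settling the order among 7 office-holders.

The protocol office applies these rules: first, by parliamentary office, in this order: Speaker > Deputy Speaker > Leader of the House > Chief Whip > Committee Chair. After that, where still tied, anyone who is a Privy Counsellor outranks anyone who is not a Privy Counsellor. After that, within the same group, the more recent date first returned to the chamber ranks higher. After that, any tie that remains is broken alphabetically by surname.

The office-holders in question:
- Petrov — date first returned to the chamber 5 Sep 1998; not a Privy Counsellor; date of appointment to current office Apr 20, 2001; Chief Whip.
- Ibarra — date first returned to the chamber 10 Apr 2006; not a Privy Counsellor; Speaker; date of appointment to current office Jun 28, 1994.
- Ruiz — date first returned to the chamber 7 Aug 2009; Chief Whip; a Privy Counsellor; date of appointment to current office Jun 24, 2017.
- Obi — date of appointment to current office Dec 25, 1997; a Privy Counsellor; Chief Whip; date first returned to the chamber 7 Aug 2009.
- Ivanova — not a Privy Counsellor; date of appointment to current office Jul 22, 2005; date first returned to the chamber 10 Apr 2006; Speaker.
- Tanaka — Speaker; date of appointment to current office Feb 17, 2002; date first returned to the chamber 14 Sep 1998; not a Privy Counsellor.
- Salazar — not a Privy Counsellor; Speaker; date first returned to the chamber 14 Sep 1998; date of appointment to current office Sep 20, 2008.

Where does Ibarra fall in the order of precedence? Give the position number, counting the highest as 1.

1

By parliamentary office: Ibarra, Ivanova, Salazar and Tanaka (Speaker); then Obi, Ruiz and Petrov (Chief Whip).
Ibarra, Ivanova, Salazar and Tanaka are each not a Privy Counsellor, so the next rule applies.
Among Ibarra, Ivanova, Salazar and Tanaka, by date first returned to the chamber (later first): Ibarra and Ivanova (10 Apr 2006) before Salazar and Tanaka (14 Sep 1998).
Among Ibarra and Ivanova, alphabetically by surname: Ibarra before Ivanova.
Among Salazar and Tanaka, alphabetically by surname: Salazar before Tanaka.
Among Obi, Ruiz and Petrov, a Privy Counsellor before not a Privy Counsellor: Obi and Ruiz (a Privy Counsellor) before Petrov (not a Privy Counsellor).
Obi and Ruiz both have date first returned to the chamber 7 Aug 2009, so the next rule applies.
Among Obi and Ruiz, alphabetically by surname: Obi before Ruiz.
Order: Ibarra, Ivanova, Salazar, Tanaka, Obi, Ruiz, Petrov. So position 1.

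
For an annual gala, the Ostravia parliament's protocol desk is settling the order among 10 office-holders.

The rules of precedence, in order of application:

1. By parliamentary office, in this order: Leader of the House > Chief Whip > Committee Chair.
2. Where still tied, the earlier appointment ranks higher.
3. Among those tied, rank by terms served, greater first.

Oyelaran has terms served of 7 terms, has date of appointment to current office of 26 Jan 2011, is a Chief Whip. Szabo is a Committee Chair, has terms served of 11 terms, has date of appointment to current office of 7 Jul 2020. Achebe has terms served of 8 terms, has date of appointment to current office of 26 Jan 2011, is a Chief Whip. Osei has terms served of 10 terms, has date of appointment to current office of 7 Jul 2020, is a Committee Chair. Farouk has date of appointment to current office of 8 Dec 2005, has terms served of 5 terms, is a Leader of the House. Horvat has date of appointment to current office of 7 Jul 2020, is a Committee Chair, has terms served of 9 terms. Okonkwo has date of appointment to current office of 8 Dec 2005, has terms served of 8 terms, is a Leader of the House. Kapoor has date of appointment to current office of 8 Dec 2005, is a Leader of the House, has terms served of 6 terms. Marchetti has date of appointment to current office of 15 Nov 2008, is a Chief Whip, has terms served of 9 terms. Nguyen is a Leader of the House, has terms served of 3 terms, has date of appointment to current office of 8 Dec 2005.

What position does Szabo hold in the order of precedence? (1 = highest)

By parliamentary office: Okonkwo, Kapoor, Farouk and Nguyen (Leader of the House); then Marchetti, Achebe and Oyelaran (Chief Whip); then Szabo, Osei and Horvat (Committee Chair).
Okonkwo, Kapoor, Farouk and Nguyen all have date of appointment to current office 8 Dec 2005, so the next rule applies.
Among Okonkwo, Kapoor, Farouk and Nguyen, by terms served (higher first): Okonkwo (8 terms) before Kapoor (6 terms) before Farouk (5 terms) before Nguyen (3 terms).
Among Marchetti, Achebe and Oyelaran, by date of appointment to current office (earlier first): Marchetti (15 Nov 2008) before Achebe and Oyelaran (26 Jan 2011).
Among Achebe and Oyelaran, by terms served (higher first): Achebe (8 terms) before Oyelaran (7 terms).
Szabo, Osei and Horvat all have date of appointment to current office 7 Jul 2020, so the next rule applies.
Among Szabo, Osei and Horvat, by terms served (higher first): Szabo (11 terms) before Osei (10 terms) before Horvat (9 terms).
Order: Okonkwo, Kapoor, Farouk, Nguyen, Marchetti, Achebe, Oyelaran, Szabo, Osei, Horvat. So position 8.

8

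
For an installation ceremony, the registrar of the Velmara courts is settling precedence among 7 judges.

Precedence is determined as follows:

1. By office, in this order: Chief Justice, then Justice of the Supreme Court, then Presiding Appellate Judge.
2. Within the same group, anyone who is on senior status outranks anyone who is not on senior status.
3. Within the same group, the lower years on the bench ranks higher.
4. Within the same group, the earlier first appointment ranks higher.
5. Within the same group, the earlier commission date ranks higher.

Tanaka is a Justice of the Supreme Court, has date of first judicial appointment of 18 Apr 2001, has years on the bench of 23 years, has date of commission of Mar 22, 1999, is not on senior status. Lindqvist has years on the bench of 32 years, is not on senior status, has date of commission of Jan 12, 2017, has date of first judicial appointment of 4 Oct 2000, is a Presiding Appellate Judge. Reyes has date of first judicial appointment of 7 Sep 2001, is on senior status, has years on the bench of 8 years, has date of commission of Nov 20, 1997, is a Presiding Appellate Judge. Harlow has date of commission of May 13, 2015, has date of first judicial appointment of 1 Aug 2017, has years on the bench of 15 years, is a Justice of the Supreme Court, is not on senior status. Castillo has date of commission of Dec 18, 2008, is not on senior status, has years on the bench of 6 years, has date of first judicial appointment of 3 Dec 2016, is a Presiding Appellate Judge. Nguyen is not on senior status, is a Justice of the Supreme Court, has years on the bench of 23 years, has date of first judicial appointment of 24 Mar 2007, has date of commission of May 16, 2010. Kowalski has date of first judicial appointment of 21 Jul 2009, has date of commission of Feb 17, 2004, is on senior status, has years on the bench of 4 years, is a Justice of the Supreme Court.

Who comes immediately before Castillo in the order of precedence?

By office: Kowalski, Harlow, Tanaka and Nguyen (Justice of the Supreme Court); then Reyes, Castillo and Lindqvist (Presiding Appellate Judge).
Among Kowalski, Harlow, Tanaka and Nguyen, on senior status before not on senior status: Kowalski (on senior status) before Harlow, Tanaka and Nguyen (not on senior status).
Among Harlow, Tanaka and Nguyen, by years on the bench (lower first): Harlow (15 years) before Tanaka and Nguyen (23 years).
Among Tanaka and Nguyen, by date of first judicial appointment (earlier first): Tanaka (18 Apr 2001) before Nguyen (24 Mar 2007).
Among Reyes, Castillo and Lindqvist, on senior status before not on senior status: Reyes (on senior status) before Castillo and Lindqvist (not on senior status).
Among Castillo and Lindqvist, by years on the bench (lower first): Castillo (6 years) before Lindqvist (32 years).
Order: Kowalski, Harlow, Tanaka, Nguyen, Reyes, Castillo, Lindqvist.

Reyes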